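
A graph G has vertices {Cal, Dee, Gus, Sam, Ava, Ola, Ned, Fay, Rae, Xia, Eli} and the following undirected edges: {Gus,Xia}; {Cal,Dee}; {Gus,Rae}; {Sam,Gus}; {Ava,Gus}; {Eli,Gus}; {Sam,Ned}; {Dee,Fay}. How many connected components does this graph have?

3

Component: {Ola}
Component: {Cal, Dee, Fay}
Component: {Gus, Sam, Ava, Ned, Rae, Xia, Eli}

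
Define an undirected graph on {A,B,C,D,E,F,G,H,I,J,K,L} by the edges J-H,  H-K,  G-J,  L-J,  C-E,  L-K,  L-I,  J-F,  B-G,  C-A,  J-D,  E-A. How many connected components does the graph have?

Component: {A, C, E}
Component: {B, D, F, G, H, I, J, K, L}

2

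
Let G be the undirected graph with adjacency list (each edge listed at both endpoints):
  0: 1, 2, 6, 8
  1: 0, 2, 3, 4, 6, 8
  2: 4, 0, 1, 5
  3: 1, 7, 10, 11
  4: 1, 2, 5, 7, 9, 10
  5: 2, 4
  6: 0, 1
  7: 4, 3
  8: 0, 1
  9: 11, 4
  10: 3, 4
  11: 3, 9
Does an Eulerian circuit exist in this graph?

Degrees: 0:4, 1:6, 2:4, 3:4, 4:6, 5:2, 6:2, 7:2, 8:2, 9:2, 10:2, 11:2
All degrees are even and the non-isolated vertices are connected — an Eulerian circuit exists.

Yes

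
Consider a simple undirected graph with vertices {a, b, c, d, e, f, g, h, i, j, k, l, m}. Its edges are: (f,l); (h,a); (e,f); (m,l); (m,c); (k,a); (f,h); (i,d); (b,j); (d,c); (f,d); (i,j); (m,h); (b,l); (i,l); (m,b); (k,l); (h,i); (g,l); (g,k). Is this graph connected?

A breadth-first search from a visits a, h, k, i, m, f, g, l, d, j, b, c, e — all 13 vertices — so the graph is connected.

Yes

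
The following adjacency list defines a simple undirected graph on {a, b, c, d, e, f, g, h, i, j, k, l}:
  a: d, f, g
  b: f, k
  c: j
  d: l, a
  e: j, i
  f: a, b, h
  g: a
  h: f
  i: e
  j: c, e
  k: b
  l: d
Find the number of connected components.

Component: {c, e, i, j}
Component: {a, b, d, f, g, h, k, l}

2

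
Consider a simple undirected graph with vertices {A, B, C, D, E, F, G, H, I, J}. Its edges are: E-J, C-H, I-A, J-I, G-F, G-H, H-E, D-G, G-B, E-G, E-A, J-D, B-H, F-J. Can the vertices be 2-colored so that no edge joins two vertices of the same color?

The cycle G-H-E-G has length 3, which is odd, so the graph is not bipartite.

No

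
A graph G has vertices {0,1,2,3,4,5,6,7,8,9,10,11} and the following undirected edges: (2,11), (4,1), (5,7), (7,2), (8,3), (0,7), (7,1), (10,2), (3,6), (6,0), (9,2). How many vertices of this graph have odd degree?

6

Degrees: 0:2, 1:2, 2:4, 3:2, 4:1, 5:1, 6:2, 7:4, 8:1, 9:1, 10:1, 11:1
Odd-degree vertices: 4, 5, 8, 9, 10, 11.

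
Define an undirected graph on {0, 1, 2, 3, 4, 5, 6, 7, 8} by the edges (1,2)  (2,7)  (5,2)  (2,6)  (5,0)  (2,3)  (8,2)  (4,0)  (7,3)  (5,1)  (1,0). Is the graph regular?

No

Degrees: 0:3, 1:3, 2:6, 3:2, 4:1, 5:3, 6:1, 7:2, 8:1
Degrees are not all equal (e.g. deg(4)=1 but deg(2)=6); not regular.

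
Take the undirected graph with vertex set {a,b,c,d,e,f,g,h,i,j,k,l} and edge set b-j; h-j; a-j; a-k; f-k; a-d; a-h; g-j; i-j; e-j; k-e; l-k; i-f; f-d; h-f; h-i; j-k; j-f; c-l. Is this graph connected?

A breadth-first search from a visits a, j, h, k, d, f, i, g, b, e, l, c — all 12 vertices — so the graph is connected.

Yes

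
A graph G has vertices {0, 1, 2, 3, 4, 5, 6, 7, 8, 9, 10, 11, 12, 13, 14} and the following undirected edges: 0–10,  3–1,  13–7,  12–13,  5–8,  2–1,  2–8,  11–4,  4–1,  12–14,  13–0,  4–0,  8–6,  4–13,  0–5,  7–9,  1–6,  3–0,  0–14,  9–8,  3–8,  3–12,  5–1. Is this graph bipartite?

No

The cycle 0-4-13-0 has length 3, which is odd, so the graph is not bipartite.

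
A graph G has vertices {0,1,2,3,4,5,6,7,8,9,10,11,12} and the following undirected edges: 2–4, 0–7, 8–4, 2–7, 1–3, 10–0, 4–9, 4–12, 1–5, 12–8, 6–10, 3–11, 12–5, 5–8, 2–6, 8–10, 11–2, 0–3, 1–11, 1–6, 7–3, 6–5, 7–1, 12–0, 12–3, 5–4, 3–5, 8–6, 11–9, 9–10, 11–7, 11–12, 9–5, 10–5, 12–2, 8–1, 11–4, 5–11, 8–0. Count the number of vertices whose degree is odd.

8

Degrees: 0:5, 1:6, 2:5, 3:6, 4:6, 5:9, 6:5, 7:5, 8:7, 9:4, 10:5, 11:8, 12:7
Odd-degree vertices: 0, 2, 5, 6, 7, 8, 10, 12.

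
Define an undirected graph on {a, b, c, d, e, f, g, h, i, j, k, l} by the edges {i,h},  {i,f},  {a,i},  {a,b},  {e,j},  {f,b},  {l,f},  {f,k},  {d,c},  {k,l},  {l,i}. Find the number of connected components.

Component: {g}
Component: {c, d}
Component: {e, j}
Component: {a, b, f, h, i, k, l}

4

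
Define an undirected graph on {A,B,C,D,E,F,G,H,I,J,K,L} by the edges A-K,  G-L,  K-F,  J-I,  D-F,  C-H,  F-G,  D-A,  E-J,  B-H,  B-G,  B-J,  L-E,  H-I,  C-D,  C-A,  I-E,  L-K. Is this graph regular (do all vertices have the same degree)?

Yes

Degrees: A:3, B:3, C:3, D:3, E:3, F:3, G:3, H:3, I:3, J:3, K:3, L:3
All degrees equal 3; the graph is regular.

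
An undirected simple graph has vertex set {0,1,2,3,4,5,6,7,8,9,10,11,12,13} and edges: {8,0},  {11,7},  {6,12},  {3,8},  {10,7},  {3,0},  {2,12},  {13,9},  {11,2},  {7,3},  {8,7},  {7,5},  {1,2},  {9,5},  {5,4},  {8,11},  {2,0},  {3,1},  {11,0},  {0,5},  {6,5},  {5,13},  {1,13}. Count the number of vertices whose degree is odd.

6

Degrees: 0:5, 1:3, 2:4, 3:4, 4:1, 5:6, 6:2, 7:5, 8:4, 9:2, 10:1, 11:4, 12:2, 13:3
Odd-degree vertices: 0, 1, 4, 7, 10, 13.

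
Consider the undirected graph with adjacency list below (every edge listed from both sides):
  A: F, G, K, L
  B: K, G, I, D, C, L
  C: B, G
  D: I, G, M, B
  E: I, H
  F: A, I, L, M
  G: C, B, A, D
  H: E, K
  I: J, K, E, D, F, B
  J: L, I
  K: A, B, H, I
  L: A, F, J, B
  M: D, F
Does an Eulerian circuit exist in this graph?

Yes

Degrees: A:4, B:6, C:2, D:4, E:2, F:4, G:4, H:2, I:6, J:2, K:4, L:4, M:2
Every vertex has even degree and the edges form a single connected piece, so an Eulerian circuit exists.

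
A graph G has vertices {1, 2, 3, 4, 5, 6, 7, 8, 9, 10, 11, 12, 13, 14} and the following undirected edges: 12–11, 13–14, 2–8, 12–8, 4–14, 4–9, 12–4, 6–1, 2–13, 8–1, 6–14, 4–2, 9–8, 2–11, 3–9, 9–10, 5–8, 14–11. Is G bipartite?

Partition the vertices as {3, 4, 6, 7, 8, 10, 11, 13} vs {1, 2, 5, 9, 12, 14}. Each listed edge has one endpoint in each part, so the graph is bipartite.

Yes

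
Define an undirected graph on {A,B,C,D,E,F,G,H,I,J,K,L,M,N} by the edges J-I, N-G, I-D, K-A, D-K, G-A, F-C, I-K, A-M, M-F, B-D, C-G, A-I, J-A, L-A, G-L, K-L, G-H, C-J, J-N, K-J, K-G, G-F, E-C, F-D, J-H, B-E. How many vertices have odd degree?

Degrees: A:6, B:2, C:4, D:4, E:2, F:4, G:7, H:2, I:4, J:6, K:6, L:3, M:2, N:2
Odd-degree vertices: G, L.

2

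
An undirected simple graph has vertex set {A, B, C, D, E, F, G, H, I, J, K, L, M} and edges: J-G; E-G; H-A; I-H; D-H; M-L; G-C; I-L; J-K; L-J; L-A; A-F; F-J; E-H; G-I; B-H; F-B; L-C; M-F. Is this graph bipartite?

Yes

A valid 2-coloring puts {F, G, H, K, L} on one side and {A, B, C, D, E, I, J, M} on the other; every edge crosses between the two sides.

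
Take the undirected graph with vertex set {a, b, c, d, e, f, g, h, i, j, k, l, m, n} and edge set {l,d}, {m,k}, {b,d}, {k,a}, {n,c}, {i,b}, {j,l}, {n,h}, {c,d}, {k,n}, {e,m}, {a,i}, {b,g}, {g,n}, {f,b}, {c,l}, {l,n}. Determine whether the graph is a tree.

|V| = 14, |E| = 17.
Connected but with 17 > 13 edges, so it has a cycle and is not a tree.

No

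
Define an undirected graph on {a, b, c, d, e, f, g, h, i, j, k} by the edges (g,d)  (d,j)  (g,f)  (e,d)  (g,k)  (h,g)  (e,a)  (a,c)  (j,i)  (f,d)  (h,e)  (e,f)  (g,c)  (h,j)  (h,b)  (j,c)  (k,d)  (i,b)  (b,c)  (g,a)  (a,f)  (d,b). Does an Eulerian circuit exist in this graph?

Degrees: a:4, b:4, c:4, d:6, e:4, f:4, g:6, h:4, i:2, j:4, k:2
Every vertex has even degree and the edges form a single connected piece, so an Eulerian circuit exists.

Yes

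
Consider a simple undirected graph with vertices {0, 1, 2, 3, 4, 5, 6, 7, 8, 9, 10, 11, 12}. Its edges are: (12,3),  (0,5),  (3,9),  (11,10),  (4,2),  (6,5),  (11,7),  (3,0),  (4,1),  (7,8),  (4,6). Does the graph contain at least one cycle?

|V| = 13, |E| = 11, number of components = 2.
Since 11 = 13 - 2, the graph is a forest and contains no cycle.

No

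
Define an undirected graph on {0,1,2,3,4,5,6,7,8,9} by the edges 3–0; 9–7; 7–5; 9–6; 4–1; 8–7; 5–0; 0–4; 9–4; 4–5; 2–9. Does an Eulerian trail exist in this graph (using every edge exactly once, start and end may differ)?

No

Degrees: 0:3, 1:1, 2:1, 3:1, 4:4, 5:3, 6:1, 7:3, 8:1, 9:4
Odd-degree vertices: 0, 1, 2, 3, 5, 6, 7, 8 (8 total).
With 8 odd-degree vertices (more than two), no single trail can use every edge.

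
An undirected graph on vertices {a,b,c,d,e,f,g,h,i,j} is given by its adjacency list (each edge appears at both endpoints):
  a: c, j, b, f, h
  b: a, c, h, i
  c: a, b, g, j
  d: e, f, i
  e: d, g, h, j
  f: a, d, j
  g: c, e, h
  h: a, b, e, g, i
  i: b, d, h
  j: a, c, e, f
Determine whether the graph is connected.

Yes

Starting from a and exploring outward reaches every vertex (a, h, f, b, c, j, e, i, g, d); the graph is connected.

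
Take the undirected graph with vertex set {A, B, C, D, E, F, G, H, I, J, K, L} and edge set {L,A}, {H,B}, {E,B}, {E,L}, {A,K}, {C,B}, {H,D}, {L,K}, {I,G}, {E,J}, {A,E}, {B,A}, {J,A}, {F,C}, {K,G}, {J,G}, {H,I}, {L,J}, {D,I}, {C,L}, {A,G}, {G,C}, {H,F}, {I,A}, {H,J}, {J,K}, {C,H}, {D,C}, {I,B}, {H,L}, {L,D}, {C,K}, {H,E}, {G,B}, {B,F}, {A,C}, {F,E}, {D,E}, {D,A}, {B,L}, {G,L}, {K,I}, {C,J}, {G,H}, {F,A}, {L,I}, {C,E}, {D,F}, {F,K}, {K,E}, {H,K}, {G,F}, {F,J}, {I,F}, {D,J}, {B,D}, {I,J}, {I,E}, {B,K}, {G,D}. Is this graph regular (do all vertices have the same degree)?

Yes

Degrees: A:10, B:10, C:10, D:10, E:10, F:10, G:10, H:10, I:10, J:10, K:10, L:10
Every vertex has degree 10, so the graph is 10-regular.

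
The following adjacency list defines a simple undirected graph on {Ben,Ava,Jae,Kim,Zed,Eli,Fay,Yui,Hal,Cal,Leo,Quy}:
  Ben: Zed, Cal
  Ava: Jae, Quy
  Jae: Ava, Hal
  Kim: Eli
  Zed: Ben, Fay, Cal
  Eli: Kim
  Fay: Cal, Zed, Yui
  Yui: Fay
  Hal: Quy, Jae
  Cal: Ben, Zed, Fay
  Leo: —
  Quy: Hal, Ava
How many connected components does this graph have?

Component: {Leo}
Component: {Kim, Eli}
Component: {Ava, Jae, Hal, Quy}
Component: {Ben, Zed, Fay, Yui, Cal}

4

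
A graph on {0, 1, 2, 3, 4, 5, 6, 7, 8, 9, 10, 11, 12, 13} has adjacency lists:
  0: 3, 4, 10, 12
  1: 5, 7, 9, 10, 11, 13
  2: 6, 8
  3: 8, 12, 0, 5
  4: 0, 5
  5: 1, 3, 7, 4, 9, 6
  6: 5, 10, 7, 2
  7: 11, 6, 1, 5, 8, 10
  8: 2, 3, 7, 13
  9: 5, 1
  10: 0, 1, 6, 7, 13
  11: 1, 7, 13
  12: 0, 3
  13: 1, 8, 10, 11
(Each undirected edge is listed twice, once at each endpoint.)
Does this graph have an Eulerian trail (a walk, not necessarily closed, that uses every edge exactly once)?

Yes

Degrees: 0:4, 1:6, 2:2, 3:4, 4:2, 5:6, 6:4, 7:6, 8:4, 9:2, 10:5, 11:3, 12:2, 13:4
Odd-degree vertices: 10, 11 (2 total).
With 2 odd-degree vertices and all edges in one connected piece, an Eulerian trail exists (from 10 to 11).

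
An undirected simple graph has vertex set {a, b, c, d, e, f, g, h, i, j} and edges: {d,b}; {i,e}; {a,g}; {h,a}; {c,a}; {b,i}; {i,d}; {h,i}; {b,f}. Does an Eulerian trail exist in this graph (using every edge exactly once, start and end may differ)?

Degrees: a:3, b:3, c:1, d:2, e:1, f:1, g:1, h:2, i:4, j:0
Odd-degree vertices: a, b, c, e, f, g (6 total).
An Eulerian trail requires 0 or 2 odd-degree vertices; here there are 6.

No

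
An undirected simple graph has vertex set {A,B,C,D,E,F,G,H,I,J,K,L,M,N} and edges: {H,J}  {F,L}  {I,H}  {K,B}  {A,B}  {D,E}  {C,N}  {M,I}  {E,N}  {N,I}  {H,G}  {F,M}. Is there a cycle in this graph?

|V| = 14, |E| = 12, number of components = 2.
Since 12 = 14 - 2, the graph is a forest and contains no cycle.

No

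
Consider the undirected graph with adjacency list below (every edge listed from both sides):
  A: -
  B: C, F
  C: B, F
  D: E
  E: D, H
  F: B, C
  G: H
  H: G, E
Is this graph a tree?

|V| = 8, |E| = 6.
It splits into 3 components, so it cannot be a tree.

No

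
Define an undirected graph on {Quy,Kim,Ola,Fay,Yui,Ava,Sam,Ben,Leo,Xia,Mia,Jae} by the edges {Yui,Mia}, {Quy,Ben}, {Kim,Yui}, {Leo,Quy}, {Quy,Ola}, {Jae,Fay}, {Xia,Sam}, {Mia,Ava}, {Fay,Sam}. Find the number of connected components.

3

Component: {Quy, Ola, Ben, Leo}
Component: {Kim, Yui, Ava, Mia}
Component: {Fay, Sam, Xia, Jae}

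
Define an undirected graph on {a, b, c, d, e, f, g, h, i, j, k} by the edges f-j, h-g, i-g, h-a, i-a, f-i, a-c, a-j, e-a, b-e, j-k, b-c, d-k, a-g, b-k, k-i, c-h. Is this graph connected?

Yes

A breadth-first search from a visits a, h, g, j, c, e, i, k, f, b, d — all 11 vertices — so the graph is connected.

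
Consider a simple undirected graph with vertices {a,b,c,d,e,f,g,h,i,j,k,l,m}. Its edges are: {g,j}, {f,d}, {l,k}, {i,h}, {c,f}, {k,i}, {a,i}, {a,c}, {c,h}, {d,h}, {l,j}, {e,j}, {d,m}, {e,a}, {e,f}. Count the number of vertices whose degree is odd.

10

Degrees: a:3, b:0, c:3, d:3, e:3, f:3, g:1, h:3, i:3, j:3, k:2, l:2, m:1
Odd-degree vertices: a, c, d, e, f, g, h, i, j, m.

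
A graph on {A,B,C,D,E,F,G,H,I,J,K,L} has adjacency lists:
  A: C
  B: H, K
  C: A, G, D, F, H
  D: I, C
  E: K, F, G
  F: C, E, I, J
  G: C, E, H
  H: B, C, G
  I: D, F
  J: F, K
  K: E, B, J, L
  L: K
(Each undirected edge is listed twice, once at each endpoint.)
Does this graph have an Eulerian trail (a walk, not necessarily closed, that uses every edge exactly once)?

Degrees: A:1, B:2, C:5, D:2, E:3, F:4, G:3, H:3, I:2, J:2, K:4, L:1
Odd-degree vertices: A, C, E, G, H, L (6 total).
With 6 odd-degree vertices (more than two), no single trail can use every edge.

No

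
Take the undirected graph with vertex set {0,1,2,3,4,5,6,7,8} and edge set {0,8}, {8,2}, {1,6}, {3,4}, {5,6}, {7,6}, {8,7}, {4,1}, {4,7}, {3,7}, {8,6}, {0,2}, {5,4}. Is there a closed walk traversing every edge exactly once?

Yes

Degrees: 0:2, 1:2, 2:2, 3:2, 4:4, 5:2, 6:4, 7:4, 8:4
All degrees are even and the non-isolated vertices are connected — an Eulerian circuit exists.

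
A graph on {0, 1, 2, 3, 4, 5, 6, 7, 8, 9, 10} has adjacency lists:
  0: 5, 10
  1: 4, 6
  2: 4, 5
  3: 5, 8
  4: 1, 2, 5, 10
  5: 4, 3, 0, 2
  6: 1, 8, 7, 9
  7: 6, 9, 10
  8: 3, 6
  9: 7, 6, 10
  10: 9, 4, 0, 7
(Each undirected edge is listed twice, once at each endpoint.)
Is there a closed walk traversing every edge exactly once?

Degrees: 0:2, 1:2, 2:2, 3:2, 4:4, 5:4, 6:4, 7:3, 8:2, 9:3, 10:4
Vertices with odd degree: 7, 9. An Eulerian circuit requires all degrees even.

No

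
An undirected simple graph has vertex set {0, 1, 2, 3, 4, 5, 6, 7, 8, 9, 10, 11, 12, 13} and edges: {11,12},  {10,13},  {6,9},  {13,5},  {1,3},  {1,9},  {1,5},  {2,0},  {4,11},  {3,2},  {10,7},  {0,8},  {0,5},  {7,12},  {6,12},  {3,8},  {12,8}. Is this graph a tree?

No

|V| = 14, |E| = 17.
A tree on 14 vertices has exactly 13 edges; this graph has 17, so it contains a cycle and is not a tree.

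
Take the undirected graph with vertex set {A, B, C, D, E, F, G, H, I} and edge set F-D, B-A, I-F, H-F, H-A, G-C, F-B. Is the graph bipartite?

Yes

A valid 2-coloring puts {B, D, E, G, H, I} on one side and {A, C, F} on the other; every edge crosses between the two sides.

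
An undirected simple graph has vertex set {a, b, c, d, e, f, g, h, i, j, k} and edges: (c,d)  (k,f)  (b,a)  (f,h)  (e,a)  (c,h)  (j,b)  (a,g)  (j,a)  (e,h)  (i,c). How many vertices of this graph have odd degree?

Degrees: a:4, b:2, c:3, d:1, e:2, f:2, g:1, h:3, i:1, j:2, k:1
Odd-degree vertices: c, d, g, h, i, k.

6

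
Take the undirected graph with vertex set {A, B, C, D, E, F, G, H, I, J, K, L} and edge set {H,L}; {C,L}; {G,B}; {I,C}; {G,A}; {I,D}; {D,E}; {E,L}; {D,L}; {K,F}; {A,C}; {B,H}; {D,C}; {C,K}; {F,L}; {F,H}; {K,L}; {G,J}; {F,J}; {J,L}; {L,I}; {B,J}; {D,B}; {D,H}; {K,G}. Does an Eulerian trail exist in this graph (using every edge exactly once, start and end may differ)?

Yes

Degrees: A:2, B:4, C:5, D:6, E:2, F:4, G:4, H:4, I:3, J:4, K:4, L:8
Odd-degree vertices: C, I (2 total).
The non-isolated vertices are connected and exactly 2 have odd degree, so an Eulerian trail exists (from C to I).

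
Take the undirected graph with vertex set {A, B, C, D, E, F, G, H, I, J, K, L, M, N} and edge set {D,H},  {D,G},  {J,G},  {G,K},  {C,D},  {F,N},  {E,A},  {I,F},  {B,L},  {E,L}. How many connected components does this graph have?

4

Component: {M}
Component: {F, I, N}
Component: {A, B, E, L}
Component: {C, D, G, H, J, K}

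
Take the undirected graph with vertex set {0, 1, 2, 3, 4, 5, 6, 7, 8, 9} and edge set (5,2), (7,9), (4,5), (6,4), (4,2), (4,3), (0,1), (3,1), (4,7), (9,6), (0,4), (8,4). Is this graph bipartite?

No

2-5-4-2 is an odd cycle (length 3), and a bipartite graph can contain only even cycles.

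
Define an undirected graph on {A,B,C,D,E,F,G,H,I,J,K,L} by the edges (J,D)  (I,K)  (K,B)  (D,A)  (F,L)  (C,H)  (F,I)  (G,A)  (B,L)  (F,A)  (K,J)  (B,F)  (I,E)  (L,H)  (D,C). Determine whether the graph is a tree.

The graph has 12 vertices and 15 edges.
Connected but with 15 > 11 edges, so it has a cycle and is not a tree.

No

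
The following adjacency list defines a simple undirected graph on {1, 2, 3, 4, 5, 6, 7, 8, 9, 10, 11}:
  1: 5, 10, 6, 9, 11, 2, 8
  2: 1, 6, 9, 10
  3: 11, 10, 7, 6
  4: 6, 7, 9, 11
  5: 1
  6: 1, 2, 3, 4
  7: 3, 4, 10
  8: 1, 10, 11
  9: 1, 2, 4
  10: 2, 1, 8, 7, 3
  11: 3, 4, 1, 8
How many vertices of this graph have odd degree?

Degrees: 1:7, 2:4, 3:4, 4:4, 5:1, 6:4, 7:3, 8:3, 9:3, 10:5, 11:4
Odd-degree vertices: 1, 5, 7, 8, 9, 10.

6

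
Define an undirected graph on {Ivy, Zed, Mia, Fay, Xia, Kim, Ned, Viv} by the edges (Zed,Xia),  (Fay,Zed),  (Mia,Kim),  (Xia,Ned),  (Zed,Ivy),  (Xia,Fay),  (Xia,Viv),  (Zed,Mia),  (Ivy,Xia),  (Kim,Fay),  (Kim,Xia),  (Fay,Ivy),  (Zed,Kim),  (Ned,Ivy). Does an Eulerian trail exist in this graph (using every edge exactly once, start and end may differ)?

Degrees: Ivy:4, Zed:5, Mia:2, Fay:4, Xia:6, Kim:4, Ned:2, Viv:1
Odd-degree vertices: Zed, Viv (2 total).
The non-isolated vertices are connected and exactly 2 have odd degree, so an Eulerian trail exists (from Zed to Viv).

Yes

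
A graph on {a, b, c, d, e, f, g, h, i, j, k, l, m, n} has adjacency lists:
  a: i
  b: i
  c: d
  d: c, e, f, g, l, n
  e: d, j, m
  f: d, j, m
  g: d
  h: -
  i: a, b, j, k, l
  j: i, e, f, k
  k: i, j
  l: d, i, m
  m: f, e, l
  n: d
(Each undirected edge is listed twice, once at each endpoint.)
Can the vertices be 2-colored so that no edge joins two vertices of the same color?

k-j-i-k is an odd cycle (length 3), and a bipartite graph can contain only even cycles.

No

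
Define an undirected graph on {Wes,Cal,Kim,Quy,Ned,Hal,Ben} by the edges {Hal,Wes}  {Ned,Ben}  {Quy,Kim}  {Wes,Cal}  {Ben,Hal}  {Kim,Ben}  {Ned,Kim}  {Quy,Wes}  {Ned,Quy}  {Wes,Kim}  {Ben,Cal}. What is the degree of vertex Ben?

4

Neighbors of Ben: Cal, Kim, Ned, Hal.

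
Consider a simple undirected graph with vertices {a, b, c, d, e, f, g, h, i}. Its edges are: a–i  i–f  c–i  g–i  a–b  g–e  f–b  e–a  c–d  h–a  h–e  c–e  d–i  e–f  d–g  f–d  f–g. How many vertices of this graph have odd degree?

Degrees: a:4, b:2, c:3, d:4, e:5, f:5, g:4, h:2, i:5
Odd-degree vertices: c, e, f, i.

4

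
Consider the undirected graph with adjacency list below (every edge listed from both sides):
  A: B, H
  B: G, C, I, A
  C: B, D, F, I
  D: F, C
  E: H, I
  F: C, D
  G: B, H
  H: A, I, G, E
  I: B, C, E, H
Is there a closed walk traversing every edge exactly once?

Yes

Degrees: A:2, B:4, C:4, D:2, E:2, F:2, G:2, H:4, I:4
Every vertex has even degree and the edges form a single connected piece, so an Eulerian circuit exists.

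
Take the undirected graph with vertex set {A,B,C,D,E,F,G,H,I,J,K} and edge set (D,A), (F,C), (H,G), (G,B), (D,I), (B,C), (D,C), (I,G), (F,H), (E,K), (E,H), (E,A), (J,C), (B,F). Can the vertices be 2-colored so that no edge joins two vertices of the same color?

C-B-F-C is an odd cycle (length 3), and a bipartite graph can contain only even cycles.

No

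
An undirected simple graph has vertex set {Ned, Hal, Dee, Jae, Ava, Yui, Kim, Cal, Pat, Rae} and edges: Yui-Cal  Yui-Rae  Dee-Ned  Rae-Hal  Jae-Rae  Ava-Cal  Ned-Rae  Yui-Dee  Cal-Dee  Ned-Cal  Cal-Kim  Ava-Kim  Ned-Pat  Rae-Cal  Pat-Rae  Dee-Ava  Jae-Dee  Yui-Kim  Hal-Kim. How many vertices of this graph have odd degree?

Degrees: Ned:4, Hal:2, Dee:5, Jae:2, Ava:3, Yui:4, Kim:4, Cal:6, Pat:2, Rae:6
Odd-degree vertices: Dee, Ava.

2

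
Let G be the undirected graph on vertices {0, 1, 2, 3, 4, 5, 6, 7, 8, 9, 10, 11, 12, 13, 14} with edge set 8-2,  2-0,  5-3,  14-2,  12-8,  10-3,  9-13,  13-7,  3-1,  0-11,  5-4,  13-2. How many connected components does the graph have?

Component: {6}
Component: {1, 3, 4, 5, 10}
Component: {0, 2, 7, 8, 9, 11, 12, 13, 14}

3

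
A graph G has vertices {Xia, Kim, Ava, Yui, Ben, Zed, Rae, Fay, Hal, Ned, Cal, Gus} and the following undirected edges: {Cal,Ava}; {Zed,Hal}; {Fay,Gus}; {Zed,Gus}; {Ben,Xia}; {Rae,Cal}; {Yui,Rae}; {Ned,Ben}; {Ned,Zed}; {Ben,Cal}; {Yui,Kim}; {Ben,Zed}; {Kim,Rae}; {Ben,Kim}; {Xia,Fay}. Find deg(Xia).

Neighbors of Xia: Ben, Fay.

2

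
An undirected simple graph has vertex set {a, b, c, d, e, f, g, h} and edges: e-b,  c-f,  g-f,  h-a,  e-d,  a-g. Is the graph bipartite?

Yes

A valid 2-coloring puts {c, e, g, h} on one side and {a, b, d, f} on the other; every edge crosses between the two sides.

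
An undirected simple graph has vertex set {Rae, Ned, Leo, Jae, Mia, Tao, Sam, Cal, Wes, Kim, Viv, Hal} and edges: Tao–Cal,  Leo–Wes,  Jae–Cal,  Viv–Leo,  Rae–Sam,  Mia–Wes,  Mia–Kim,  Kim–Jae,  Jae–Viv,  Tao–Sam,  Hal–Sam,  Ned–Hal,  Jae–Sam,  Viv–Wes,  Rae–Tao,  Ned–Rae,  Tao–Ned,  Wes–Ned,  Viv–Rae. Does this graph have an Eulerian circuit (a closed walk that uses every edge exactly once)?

Yes

Degrees: Rae:4, Ned:4, Leo:2, Jae:4, Mia:2, Tao:4, Sam:4, Cal:2, Wes:4, Kim:2, Viv:4, Hal:2
Every vertex has even degree and the edges form a single connected piece, so an Eulerian circuit exists.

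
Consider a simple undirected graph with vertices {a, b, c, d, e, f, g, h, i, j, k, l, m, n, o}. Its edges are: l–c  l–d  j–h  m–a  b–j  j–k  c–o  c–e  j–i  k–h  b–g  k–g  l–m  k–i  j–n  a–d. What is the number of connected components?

3

Component: {f}
Component: {a, c, d, e, l, m, o}
Component: {b, g, h, i, j, k, n}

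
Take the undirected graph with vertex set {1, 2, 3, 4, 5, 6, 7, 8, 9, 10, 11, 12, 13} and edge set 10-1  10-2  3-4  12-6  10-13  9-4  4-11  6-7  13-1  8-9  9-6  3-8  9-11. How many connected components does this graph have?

Component: {5}
Component: {1, 2, 10, 13}
Component: {3, 4, 6, 7, 8, 9, 11, 12}

3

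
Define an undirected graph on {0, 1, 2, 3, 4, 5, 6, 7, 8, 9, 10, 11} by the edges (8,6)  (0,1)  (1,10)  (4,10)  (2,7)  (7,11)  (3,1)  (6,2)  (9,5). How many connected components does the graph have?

Component: {5, 9}
Component: {0, 1, 3, 4, 10}
Component: {2, 6, 7, 8, 11}

3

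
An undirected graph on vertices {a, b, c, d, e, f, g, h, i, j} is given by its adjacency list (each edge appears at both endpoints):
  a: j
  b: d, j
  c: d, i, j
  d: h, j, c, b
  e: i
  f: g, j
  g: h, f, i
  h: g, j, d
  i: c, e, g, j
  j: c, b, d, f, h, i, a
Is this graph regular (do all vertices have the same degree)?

Degrees: a:1, b:2, c:3, d:4, e:1, f:2, g:3, h:3, i:4, j:7
Degrees are not all equal (e.g. deg(a)=1 but deg(j)=7); not regular.

No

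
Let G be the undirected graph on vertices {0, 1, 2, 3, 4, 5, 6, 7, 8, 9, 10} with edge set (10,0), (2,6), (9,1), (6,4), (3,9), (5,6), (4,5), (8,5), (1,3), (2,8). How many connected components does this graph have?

Component: {7}
Component: {0, 10}
Component: {1, 3, 9}
Component: {2, 4, 5, 6, 8}

4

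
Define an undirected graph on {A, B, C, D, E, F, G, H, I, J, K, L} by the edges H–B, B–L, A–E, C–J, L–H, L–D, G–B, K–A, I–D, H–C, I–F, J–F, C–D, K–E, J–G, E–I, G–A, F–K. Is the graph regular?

Degrees: A:3, B:3, C:3, D:3, E:3, F:3, G:3, H:3, I:3, J:3, K:3, L:3
Every vertex has degree 3, so the graph is 3-regular.

Yes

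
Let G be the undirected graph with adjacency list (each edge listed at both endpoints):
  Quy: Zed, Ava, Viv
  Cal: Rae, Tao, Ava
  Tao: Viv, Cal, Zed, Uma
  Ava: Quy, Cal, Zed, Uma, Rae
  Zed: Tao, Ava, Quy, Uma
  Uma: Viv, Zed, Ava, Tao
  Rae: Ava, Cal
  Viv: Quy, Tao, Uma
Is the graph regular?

No

Degrees: Quy:3, Cal:3, Tao:4, Ava:5, Zed:4, Uma:4, Rae:2, Viv:3
Degrees are not all equal (e.g. deg(Rae)=2 but deg(Ava)=5); not regular.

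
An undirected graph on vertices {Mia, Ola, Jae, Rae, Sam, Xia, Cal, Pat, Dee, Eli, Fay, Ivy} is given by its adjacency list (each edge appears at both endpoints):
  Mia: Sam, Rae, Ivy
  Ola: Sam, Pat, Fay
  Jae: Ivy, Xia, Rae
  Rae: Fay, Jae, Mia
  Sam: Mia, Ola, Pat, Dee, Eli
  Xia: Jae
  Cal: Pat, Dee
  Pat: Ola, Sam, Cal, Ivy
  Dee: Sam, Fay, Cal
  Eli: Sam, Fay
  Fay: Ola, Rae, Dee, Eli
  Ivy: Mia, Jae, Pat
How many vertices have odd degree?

Degrees: Mia:3, Ola:3, Jae:3, Rae:3, Sam:5, Xia:1, Cal:2, Pat:4, Dee:3, Eli:2, Fay:4, Ivy:3
Odd-degree vertices: Mia, Ola, Jae, Rae, Sam, Xia, Dee, Ivy.

8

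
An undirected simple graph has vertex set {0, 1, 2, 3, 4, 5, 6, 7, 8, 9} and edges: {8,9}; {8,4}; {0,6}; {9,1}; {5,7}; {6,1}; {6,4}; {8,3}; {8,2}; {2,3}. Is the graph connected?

No

Component: {5, 7}
Component: {0, 1, 2, 3, 4, 6, 8, 9}
There are 2 separate components, so the graph is not connected.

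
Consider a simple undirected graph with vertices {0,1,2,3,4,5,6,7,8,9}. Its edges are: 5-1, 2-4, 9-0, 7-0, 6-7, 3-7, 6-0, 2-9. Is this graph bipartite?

No

6-7-0-6 is an odd cycle (length 3), and a bipartite graph can contain only even cycles.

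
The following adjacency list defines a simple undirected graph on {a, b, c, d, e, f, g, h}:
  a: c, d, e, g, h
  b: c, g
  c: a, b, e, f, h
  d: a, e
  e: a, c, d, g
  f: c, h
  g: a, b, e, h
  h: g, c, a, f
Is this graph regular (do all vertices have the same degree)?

No

Degrees: a:5, b:2, c:5, d:2, e:4, f:2, g:4, h:4
Degrees are not all equal (e.g. deg(b)=2 but deg(a)=5); not regular.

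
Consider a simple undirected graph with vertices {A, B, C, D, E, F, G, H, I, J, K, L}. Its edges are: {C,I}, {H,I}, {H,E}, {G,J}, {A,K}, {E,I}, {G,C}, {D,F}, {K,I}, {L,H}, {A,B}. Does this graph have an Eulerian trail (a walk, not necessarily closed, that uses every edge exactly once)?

Degrees: A:2, B:1, C:2, D:1, E:2, F:1, G:2, H:3, I:4, J:1, K:2, L:1
Odd-degree vertices: B, D, F, H, J, L (6 total).
With 6 odd-degree vertices (more than two), no single trail can use every edge.

No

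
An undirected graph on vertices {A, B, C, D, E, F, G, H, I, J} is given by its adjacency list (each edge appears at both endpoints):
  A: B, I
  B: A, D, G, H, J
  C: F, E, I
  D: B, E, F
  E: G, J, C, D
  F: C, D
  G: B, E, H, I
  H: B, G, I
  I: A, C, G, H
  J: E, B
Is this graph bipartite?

No

G-H-B-G is an odd cycle (length 3), and a bipartite graph can contain only even cycles.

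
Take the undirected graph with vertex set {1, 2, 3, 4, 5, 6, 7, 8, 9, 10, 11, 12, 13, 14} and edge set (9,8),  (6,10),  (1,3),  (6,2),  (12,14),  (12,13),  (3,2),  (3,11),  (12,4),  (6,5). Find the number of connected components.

4

Component: {7}
Component: {8, 9}
Component: {4, 12, 13, 14}
Component: {1, 2, 3, 5, 6, 10, 11}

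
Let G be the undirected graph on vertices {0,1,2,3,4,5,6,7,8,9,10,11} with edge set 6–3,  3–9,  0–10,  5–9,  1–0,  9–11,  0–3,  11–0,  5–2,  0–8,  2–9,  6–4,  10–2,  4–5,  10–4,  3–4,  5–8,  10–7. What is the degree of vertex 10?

Neighbors of 10: 0, 2, 4, 7.

4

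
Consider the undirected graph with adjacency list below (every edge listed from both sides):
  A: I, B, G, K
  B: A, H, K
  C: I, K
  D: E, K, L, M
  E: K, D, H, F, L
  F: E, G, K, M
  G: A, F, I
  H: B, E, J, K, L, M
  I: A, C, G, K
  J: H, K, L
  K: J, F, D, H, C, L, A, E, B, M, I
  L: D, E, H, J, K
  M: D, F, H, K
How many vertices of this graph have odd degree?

Degrees: A:4, B:3, C:2, D:4, E:5, F:4, G:3, H:6, I:4, J:3, K:11, L:5, M:4
Odd-degree vertices: B, E, G, J, K, L.

6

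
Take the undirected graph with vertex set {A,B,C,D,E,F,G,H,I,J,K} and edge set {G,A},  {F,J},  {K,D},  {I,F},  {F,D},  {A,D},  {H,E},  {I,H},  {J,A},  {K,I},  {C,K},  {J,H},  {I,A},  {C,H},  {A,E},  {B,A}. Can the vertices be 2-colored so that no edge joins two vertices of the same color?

Partition the vertices as {B, C, D, E, G, I, J} vs {A, F, H, K}. Each listed edge has one endpoint in each part, so the graph is bipartite.

Yes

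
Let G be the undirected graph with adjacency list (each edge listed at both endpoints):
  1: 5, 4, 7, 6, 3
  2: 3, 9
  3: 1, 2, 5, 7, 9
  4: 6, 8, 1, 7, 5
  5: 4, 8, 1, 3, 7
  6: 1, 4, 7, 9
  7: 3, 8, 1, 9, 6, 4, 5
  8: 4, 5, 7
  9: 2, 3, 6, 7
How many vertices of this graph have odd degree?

Degrees: 1:5, 2:2, 3:5, 4:5, 5:5, 6:4, 7:7, 8:3, 9:4
Odd-degree vertices: 1, 3, 4, 5, 7, 8.

6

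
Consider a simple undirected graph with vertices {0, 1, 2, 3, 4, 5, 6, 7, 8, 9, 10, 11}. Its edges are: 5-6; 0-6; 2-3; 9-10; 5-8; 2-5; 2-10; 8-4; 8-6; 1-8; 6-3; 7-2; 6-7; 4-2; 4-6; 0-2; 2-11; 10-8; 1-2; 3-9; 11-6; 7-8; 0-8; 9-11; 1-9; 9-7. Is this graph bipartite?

The cycle 6-5-8-6 has length 3, which is odd, so the graph is not bipartite.

No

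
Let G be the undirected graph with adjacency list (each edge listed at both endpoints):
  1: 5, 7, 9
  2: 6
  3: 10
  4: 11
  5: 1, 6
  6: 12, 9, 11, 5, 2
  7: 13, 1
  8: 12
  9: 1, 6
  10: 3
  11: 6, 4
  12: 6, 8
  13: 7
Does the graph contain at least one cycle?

Yes

|V| = 13, |E| = 12, number of components = 2.
Since 12 > 13 - 2, a cycle must exist; for instance 1-9-6-5-1.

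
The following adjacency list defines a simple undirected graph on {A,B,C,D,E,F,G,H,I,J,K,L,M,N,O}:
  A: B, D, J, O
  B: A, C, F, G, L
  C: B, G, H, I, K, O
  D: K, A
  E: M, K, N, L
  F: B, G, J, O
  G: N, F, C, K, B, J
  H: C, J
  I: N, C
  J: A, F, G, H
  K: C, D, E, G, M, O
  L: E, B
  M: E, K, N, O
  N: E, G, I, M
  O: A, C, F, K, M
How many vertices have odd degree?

2

Degrees: A:4, B:5, C:6, D:2, E:4, F:4, G:6, H:2, I:2, J:4, K:6, L:2, M:4, N:4, O:5
Odd-degree vertices: B, O.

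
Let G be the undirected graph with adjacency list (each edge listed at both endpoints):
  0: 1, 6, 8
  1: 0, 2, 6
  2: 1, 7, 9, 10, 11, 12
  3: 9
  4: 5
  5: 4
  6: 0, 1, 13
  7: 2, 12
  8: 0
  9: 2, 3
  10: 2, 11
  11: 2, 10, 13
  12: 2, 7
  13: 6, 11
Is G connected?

Component: {4, 5}
Component: {0, 1, 2, 3, 6, 7, 8, 9, 10, 11, 12, 13}
There are 2 separate components, so the graph is not connected.

No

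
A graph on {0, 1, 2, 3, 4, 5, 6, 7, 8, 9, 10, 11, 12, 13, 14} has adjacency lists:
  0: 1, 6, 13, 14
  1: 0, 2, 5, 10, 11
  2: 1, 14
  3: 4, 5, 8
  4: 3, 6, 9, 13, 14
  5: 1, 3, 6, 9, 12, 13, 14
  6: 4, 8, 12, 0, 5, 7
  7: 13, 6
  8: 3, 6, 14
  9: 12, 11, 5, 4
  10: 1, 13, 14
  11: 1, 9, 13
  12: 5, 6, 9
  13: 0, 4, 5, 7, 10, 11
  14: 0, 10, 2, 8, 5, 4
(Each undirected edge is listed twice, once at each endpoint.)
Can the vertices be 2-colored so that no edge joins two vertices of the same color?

The cycle 5-12-9-5 has length 3, which is odd, so the graph is not bipartite.

No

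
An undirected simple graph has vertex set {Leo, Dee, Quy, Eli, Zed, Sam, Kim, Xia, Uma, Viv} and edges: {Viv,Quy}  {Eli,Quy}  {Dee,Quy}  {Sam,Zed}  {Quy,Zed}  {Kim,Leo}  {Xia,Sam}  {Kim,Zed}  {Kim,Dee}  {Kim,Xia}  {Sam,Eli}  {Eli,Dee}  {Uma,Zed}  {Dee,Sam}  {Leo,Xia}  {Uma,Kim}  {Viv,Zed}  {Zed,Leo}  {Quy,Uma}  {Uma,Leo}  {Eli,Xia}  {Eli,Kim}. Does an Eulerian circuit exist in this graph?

No

Degrees: Leo:4, Dee:4, Quy:5, Eli:5, Zed:6, Sam:4, Kim:6, Xia:4, Uma:4, Viv:2
Vertices with odd degree: Quy, Eli. An Eulerian circuit requires all degrees even.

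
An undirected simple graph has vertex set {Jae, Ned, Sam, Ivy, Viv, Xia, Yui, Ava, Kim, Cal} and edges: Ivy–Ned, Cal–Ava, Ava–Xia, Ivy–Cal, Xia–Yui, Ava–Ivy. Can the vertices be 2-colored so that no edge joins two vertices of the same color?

Ivy-Ava-Cal-Ivy is an odd cycle (length 3), and a bipartite graph can contain only even cycles.

No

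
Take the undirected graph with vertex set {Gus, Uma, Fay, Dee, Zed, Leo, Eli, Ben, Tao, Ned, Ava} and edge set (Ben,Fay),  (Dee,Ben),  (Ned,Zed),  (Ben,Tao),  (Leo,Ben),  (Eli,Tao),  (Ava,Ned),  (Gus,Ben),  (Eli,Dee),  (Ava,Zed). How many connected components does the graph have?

3

Component: {Uma}
Component: {Zed, Ned, Ava}
Component: {Gus, Fay, Dee, Leo, Eli, Ben, Tao}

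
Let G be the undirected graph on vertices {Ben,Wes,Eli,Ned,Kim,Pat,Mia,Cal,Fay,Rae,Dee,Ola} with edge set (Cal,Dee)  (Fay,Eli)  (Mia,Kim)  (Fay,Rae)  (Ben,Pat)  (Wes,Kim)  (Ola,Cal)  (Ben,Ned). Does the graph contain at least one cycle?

No

The graph has 12 vertices, 8 edges, and 4 connected components.
A forest on 12 vertices with 4 components has exactly 8 edges, which matches — so no cycle.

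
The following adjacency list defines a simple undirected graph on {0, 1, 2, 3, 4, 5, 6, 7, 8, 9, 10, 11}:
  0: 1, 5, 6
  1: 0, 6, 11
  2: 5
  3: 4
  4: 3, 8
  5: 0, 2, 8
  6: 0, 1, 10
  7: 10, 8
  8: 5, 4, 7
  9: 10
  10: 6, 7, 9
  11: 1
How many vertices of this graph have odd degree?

10

Degrees: 0:3, 1:3, 2:1, 3:1, 4:2, 5:3, 6:3, 7:2, 8:3, 9:1, 10:3, 11:1
Odd-degree vertices: 0, 1, 2, 3, 5, 6, 8, 9, 10, 11.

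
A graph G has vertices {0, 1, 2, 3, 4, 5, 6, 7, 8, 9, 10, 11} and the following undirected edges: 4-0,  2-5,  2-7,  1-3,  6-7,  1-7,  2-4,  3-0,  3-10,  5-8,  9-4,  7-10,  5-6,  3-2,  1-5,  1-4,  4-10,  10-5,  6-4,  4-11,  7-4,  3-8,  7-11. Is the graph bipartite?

7-4-11-7 is an odd cycle (length 3), and a bipartite graph can contain only even cycles.

No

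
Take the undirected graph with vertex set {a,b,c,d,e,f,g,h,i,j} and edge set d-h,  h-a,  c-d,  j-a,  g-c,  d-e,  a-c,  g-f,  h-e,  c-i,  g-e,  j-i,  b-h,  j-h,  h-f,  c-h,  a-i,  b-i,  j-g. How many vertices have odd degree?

4

Degrees: a:4, b:2, c:5, d:3, e:3, f:2, g:4, h:7, i:4, j:4
Odd-degree vertices: c, d, e, h.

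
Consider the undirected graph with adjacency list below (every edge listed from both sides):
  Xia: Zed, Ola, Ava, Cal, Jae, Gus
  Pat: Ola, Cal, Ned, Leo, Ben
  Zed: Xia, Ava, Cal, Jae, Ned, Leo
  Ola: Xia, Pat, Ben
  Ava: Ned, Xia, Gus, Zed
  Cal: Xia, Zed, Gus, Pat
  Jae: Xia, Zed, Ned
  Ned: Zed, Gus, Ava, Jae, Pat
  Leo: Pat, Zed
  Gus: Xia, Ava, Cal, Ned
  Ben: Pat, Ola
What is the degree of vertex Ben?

Neighbors of Ben: Pat, Ola.

2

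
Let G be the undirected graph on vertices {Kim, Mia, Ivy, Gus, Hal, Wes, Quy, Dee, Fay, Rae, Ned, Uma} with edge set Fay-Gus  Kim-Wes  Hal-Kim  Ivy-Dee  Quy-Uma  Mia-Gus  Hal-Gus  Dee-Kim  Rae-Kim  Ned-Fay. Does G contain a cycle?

No

|V| = 12, |E| = 10, number of components = 2.
Since 10 = 12 - 2, the graph is a forest and contains no cycle.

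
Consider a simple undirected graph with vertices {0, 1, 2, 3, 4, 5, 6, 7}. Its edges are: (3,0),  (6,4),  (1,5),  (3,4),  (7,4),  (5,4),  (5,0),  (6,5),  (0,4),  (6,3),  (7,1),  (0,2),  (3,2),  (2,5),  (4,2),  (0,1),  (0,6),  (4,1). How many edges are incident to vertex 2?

Neighbors of 2: 0, 3, 4, 5.

4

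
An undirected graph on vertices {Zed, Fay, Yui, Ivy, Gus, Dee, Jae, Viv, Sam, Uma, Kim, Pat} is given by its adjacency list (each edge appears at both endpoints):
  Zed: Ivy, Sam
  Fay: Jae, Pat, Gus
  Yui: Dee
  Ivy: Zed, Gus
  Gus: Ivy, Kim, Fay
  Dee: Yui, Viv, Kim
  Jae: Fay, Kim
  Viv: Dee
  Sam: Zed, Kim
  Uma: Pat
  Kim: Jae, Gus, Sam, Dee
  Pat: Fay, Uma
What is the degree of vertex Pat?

Neighbors of Pat: Fay, Uma.

2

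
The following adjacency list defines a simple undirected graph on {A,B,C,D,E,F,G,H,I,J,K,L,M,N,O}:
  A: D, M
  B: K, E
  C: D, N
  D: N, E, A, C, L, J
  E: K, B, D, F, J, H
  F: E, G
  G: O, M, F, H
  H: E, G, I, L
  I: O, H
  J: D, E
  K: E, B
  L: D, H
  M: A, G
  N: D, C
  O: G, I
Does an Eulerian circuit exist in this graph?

Degrees: A:2, B:2, C:2, D:6, E:6, F:2, G:4, H:4, I:2, J:2, K:2, L:2, M:2, N:2, O:2
All degrees are even and the non-isolated vertices are connected — an Eulerian circuit exists.

Yes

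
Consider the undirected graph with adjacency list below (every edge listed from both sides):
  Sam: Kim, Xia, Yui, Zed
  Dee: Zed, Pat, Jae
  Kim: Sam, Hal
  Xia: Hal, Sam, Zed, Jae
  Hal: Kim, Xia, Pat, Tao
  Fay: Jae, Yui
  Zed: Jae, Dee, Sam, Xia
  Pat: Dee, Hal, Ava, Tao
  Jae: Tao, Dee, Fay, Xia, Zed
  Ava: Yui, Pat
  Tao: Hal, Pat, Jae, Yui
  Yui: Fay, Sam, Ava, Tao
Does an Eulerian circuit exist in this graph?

No

Degrees: Sam:4, Dee:3, Kim:2, Xia:4, Hal:4, Fay:2, Zed:4, Pat:4, Jae:5, Ava:2, Tao:4, Yui:4
Vertices with odd degree: Dee, Jae. An Eulerian circuit requires all degrees even.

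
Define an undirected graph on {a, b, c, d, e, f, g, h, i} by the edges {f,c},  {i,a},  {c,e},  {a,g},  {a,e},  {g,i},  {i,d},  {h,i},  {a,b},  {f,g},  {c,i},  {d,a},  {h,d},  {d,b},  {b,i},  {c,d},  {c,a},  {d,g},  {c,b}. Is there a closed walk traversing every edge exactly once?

Yes

Degrees: a:6, b:4, c:6, d:6, e:2, f:2, g:4, h:2, i:6
All degrees are even and the non-isolated vertices are connected — an Eulerian circuit exists.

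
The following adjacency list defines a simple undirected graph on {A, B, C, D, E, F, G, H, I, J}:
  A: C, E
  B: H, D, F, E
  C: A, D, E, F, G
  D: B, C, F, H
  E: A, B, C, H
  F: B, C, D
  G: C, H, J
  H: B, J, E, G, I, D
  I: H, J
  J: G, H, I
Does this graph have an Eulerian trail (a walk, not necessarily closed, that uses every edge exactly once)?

Degrees: A:2, B:4, C:5, D:4, E:4, F:3, G:3, H:6, I:2, J:3
Odd-degree vertices: C, F, G, J (4 total).
An Eulerian trail requires 0 or 2 odd-degree vertices; here there are 4.

No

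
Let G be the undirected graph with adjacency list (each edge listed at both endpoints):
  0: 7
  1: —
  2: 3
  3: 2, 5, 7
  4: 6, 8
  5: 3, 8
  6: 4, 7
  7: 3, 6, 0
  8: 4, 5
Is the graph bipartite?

Yes

A valid 2-coloring puts {1, 2, 4, 5, 7} on one side and {0, 3, 6, 8} on the other; every edge crosses between the two sides.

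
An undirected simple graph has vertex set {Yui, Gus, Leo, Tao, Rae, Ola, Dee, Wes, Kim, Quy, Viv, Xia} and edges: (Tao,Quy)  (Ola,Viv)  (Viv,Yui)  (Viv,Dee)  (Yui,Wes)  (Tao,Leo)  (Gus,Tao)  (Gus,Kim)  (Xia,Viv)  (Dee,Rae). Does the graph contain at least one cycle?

The graph has 12 vertices, 10 edges, and 2 connected components.
Since 10 = 12 - 2, the graph is a forest and contains no cycle.

No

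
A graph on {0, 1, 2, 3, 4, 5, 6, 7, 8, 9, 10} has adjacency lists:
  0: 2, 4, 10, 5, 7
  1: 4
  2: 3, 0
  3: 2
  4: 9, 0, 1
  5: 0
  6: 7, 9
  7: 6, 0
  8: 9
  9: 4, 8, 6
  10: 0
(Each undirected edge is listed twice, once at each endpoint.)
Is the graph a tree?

No

|V| = 11, |E| = 11.
Connected but with 11 > 10 edges, so it has a cycle and is not a tree.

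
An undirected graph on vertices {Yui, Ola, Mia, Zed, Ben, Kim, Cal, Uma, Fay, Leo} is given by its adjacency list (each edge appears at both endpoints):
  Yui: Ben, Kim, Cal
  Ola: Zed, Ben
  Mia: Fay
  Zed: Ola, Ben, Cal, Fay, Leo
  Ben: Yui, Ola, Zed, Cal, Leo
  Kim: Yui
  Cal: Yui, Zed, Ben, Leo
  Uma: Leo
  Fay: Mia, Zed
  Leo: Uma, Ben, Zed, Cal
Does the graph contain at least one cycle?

Yes

|V| = 10, |E| = 14, number of components = 1.
One cycle is Ben-Leo-Zed-Ola-Ben.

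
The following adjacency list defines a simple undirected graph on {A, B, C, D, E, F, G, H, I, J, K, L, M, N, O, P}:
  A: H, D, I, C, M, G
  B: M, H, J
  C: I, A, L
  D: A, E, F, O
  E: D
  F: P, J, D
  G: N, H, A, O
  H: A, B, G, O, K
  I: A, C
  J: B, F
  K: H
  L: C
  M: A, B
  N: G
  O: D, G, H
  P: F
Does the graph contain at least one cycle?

Yes

The graph has 16 vertices, 21 edges, and 1 connected component.
Since 21 > 16 - 1, a cycle must exist; for instance A-G-H-B-M-A.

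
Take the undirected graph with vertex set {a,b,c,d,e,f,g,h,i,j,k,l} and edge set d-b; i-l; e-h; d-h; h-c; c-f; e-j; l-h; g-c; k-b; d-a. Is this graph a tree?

Yes

The graph has 12 vertices and 11 edges.
It is connected with exactly 11 edges, hence acyclic — it is a tree.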